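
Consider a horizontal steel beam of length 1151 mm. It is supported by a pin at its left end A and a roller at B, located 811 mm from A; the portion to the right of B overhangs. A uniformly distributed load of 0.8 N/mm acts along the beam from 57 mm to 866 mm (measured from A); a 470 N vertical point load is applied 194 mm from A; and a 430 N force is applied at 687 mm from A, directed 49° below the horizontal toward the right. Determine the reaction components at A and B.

Resultant of the distributed load: 0.8 × 809 = 647.2 N at 461.5 mm from A.
ΣM about A: B_y·811 − (0.8·809)·461.5 − 470·194 − 430·sin49°·687 = 0 → B_y = 612812/811 = 755.625 ≈ 755.6 N.
ΣF_y = 0: A_y + 755.625 − 0.8·809 − 470 − 430·sin49° = 0 → A_y = 686.1 N.
ΣF_x = 0: A_x + 430·cos49° = 0 → A_x = -282.1 N.

A_x = -282.1 N, A_y = 686.1 N, B_y = 755.6 N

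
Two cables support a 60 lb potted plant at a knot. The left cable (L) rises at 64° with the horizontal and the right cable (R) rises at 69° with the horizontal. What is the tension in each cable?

T_L = 29.40 lb, T_R = 35.96 lb

ΣF_x = 0: −T_L·cos64° + T_R·cos69° = 0 → T_R = 1.22324·T_L.
ΣF_y = 0: T_L·sin64° + T_R·sin69° = 60.
Substitute: T_L·(0.898794 + 1.22324·0.93358) = 60 → T_L = 29.4004 ≈ 29.40 lb.
Then T_R = 1.22324 × 29.4004 = 35.96 lb.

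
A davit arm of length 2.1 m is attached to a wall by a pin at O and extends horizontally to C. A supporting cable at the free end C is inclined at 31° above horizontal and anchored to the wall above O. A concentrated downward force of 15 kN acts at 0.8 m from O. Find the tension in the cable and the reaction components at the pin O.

ΣM about O: T·sin31°·2.1 − 15·0.8 = 0 → T = 12/(2.1·0.515038) = 11.0949 ≈ 11.09 kN.
ΣF_x = 0: O_x − T·cos31° = 0 → O_x = 11.0949 × 0.857167 = 9.510 kN.
ΣF_y = 0: O_y + T·sin31° − 15 = 0 → O_y = 15 − 11.0949 × 0.515038 = 9.286 kN.

T = 11.09 kN, O_x = 9.510 kN, O_y = 9.286 kN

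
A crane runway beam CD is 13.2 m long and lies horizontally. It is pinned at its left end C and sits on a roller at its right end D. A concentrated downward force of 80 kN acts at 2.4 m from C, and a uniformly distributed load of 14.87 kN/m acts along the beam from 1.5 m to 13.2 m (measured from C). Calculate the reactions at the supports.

Resultant of the distributed load: 14.87 × 11.7 = 173.979 kN at 7.35 m from C.
ΣM about C: D_y·13.2 − 80·2.4 − (14.87·11.7)·7.35 = 0 → D_y = 1470.74565/13.2 = 111.42 ≈ 111.4 kN.
ΣF_y = 0: C_y + 111.42 − 80 − 14.87·11.7 = 0 → C_y = 142.6 kN.
ΣF_x = 0: no horizontal applied forces, so C_x = 0.

C_x = 0, C_y = 142.6 kN, D_y = 111.4 kN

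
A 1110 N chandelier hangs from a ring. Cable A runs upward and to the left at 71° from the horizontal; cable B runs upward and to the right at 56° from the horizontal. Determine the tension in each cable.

T_A = 777.2 N, T_B = 452.5 N

ΣF_x = 0: −T_A·cos71° + T_B·cos56° = 0 → T_B = 0.582211·T_A.
ΣF_y = 0: T_A·sin71° + T_B·sin56° = 1110.
Substitute: T_A·(0.945519 + 0.582211·0.829038) = 1110 → T_A = 777.205 ≈ 777.2 N.
Then T_B = 0.582211 × 777.205 = 452.5 N.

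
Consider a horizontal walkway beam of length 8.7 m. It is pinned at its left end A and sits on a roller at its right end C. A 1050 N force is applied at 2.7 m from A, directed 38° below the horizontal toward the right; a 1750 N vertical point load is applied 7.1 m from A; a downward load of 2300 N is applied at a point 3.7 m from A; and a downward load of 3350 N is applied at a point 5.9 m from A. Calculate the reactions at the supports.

A_x = -827.4 N, A_y = 3168 N, C_y = 4879 N

Moments about A: C_y·8.7 − 1050·sin38°·2.7 − 1750·7.1 − 2300·3.7 − 3350·5.9 = 0 → C_y = 42445.4/8.7 = 4878.78 ≈ 4879 N.
ΣF_y = 0: A_y + 4878.78 − 1050·sin38° − 1750 − 2300 − 3350 = 0 → A_y = 3168 N.
ΣF_x = 0: A_x + 1050·cos38° = 0 → A_x = -827.4 N.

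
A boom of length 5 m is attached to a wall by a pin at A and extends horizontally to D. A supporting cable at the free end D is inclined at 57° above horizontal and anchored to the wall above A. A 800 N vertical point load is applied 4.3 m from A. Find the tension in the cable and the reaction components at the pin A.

ΣM about A: T·sin57°·5 − 800·4.3 = 0 → T = 3440/(5·0.838671) = 820.346 ≈ 820.3 N.
ΣF_x = 0: A_x − T·cos57° = 0 → A_x = 820.346 × 0.544639 = 446.8 N.
ΣF_y = 0: A_y + T·sin57° − 800 = 0 → A_y = 800 − 820.346 × 0.838671 = 112.0 N.

T = 820.3 N, A_x = 446.8 N, A_y = 112.0 N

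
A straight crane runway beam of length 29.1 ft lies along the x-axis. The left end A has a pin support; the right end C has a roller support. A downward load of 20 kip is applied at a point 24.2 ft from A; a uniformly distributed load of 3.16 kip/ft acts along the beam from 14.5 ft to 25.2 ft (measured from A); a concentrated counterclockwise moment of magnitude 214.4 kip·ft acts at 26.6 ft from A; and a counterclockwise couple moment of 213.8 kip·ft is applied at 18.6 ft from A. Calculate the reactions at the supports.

Resultant of the distributed load: 3.16 × 10.7 = 33.812 kip at 19.85 ft from A.
ΣM about A: C_y·29.1 − 20·24.2 − (3.16·10.7)·19.85 + 214.4 + 213.8 = 0 → C_y = 726.9682/29.1 = 24.9817 ≈ 24.98 kip.
ΣF_y = 0: A_y + 24.9817 − 20 − 3.16·10.7 = 0 → A_y = 28.83 kip.
ΣF_x = 0: no horizontal applied forces, so A_x = 0.

A_x = 0, A_y = 28.83 kip, C_y = 24.98 kip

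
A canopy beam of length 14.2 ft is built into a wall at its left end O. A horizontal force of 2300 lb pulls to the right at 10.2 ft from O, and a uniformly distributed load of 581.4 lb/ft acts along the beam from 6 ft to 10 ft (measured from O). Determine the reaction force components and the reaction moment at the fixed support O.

Resultant of the distributed load: 581.4 × 4 = 2325.6 lb at 8 ft from O.
ΣF_x = 0: O_x + 2300 = 0 → O_x = -2300 lb.
ΣF_y = 0: O_y − 581.4·4 = 0 → O_y = 2326 lb.
ΣM about O: M_O − (581.4·4)·8 = 0 → M_O = 18600 lb·ft.

O_x = -2300 lb, O_y = 2326 lb, M_O = 18600 lb·ft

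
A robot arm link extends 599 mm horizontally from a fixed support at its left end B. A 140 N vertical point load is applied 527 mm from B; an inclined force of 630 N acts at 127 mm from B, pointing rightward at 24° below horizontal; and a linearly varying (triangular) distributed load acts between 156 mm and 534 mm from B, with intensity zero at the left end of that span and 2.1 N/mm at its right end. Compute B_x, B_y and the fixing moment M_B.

Resultant of the triangular load: ½ × 2.1 × 378 = 396.9 N, acting at 408 mm from B (one-third of the span from the peak).
ΣF_x = 0: B_x + 630·cos24° = 0 → B_x = -575.5 N.
ΣF_y = 0: B_y − 140 − 630·sin24° − ½·2.1·378 = 0 → B_y = 793.1 N.
ΣM about B: M_B − 140·527 − 630·sin24°·127 − (½·2.1·378)·408 = 0 → M_B = 268300 N·mm.

B_x = -575.5 N, B_y = 793.1 N, M_B = 268300 N·mm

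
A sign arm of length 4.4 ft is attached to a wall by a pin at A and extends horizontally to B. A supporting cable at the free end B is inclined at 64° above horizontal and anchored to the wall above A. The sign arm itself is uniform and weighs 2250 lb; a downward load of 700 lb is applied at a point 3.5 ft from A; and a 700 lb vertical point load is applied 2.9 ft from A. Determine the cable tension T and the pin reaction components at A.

T = 2385 lb, A_x = 1045 lb, A_y = 1507 lb

ΣM about A: T·sin64°·4.4 − 2250·2.2 − 700·3.5 − 700·2.9 = 0 → T = 9430/(4.4·0.898794) = 2384.51 ≈ 2385 lb.
ΣF_x = 0: A_x − T·cos64° = 0 → A_x = 2384.51 × 0.438371 = 1045 lb.
ΣF_y = 0: A_y + T·sin64° − 2250 − 700 − 700 = 0 → A_y = 3650 − 2384.51 × 0.898794 = 1507 lb.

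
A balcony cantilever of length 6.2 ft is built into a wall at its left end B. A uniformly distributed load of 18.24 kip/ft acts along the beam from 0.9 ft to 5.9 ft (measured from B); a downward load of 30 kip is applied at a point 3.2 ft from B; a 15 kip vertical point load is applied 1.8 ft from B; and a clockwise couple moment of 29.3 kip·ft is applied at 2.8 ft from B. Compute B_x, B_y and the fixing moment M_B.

Resultant of the distributed load: 18.24 × 5 = 91.2 kip at 3.4 ft from B.
ΣF_x = 0: B_x = 0.
ΣF_y = 0: B_y − 18.24·5 − 30 − 15 = 0 → B_y = 136.2 kip.
ΣM about B: M_B − (18.24·5)·3.4 − 30·3.2 − 15·1.8 − 29.3 = 0 → M_B = 462.4 kip·ft.

B_x = 0, B_y = 136.2 kip, M_B = 462.4 kip·ft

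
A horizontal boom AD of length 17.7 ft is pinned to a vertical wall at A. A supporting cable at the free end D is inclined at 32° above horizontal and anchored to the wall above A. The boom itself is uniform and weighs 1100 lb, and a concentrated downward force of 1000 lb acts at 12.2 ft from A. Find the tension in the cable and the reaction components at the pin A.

ΣM about A: T·sin32°·17.7 − 1100·8.85 − 1000·12.2 = 0 → T = 21935/(17.7·0.529919) = 2338.59 ≈ 2339 lb.
ΣF_x = 0: A_x − T·cos32° = 0 → A_x = 2338.59 × 0.848048 = 1983 lb.
ΣF_y = 0: A_y + T·sin32° − 1100 − 1000 = 0 → A_y = 2100 − 2338.59 × 0.529919 = 860.7 lb.

T = 2339 lb, A_x = 1983 lb, A_y = 860.7 lb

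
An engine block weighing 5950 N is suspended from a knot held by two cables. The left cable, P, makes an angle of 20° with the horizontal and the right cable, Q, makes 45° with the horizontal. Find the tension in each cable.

ΣF_x = 0: −T_P·cos20° + T_Q·cos45° = 0 → T_Q = 1.32893·T_P.
ΣF_y = 0: T_P·sin20° + T_Q·sin45° = 5950.
Substitute: T_P·(0.34202 + 1.32893·0.707107) = 5950 → T_P = 4642.22 ≈ 4642 N.
Then T_Q = 1.32893 × 4642.22 = 6169 N.

T_P = 4642 N, T_Q = 6169 N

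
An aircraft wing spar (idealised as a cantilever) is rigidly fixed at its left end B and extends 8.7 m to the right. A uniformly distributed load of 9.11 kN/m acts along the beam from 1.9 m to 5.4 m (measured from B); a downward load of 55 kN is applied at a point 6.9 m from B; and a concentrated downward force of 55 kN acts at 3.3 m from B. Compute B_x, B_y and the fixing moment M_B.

Resultant of the distributed load: 9.11 × 3.5 = 31.885 kN at 3.65 m from B.
ΣF_x = 0: B_x = 0.
ΣF_y = 0: B_y − 9.11·3.5 − 55 − 55 = 0 → B_y = 141.9 kN.
ΣM about B: M_B − (9.11·3.5)·3.65 − 55·6.9 − 55·3.3 = 0 → M_B = 677.4 kN·m.

B_x = 0, B_y = 141.9 kN, M_B = 677.4 kN·m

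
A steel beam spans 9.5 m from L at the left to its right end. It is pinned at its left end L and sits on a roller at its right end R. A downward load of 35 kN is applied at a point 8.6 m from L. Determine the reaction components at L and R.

L_x = 0, L_y = 3.316 kN, R_y = 31.68 kN

ΣM about L: R_y·9.5 − 35·8.6 = 0 → R_y = 301/9.5 = 31.6842 ≈ 31.68 kN.
ΣF_y = 0: L_y + 31.6842 − 35 = 0 → L_y = 3.316 kN.
ΣF_x = 0: no horizontal applied forces, so L_x = 0.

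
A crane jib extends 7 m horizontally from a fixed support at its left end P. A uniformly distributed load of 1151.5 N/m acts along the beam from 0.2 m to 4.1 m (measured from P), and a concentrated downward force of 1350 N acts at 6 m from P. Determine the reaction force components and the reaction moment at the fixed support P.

P_x = 0, P_y = 5841 N, M_P = 17760 N·m

Resultant of the distributed load: 1151.5 × 3.9 = 4490.85 N at 2.15 m from P.
ΣF_x = 0: P_x = 0.
ΣF_y = 0: P_y − 1151.5·3.9 − 1350 = 0 → P_y = 5841 N.
ΣM about P: M_P − (1151.5·3.9)·2.15 − 1350·6 = 0 → M_P = 17760 N·m.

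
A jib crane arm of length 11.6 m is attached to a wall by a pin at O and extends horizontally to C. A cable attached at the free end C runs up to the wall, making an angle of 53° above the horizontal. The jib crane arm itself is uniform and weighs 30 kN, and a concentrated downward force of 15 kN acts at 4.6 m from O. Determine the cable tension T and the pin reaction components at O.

T = 26.23 kN, O_x = 15.79 kN, O_y = 24.05 kN

ΣM about O: T·sin53°·11.6 − 30·5.8 − 15·4.6 = 0 → T = 243/(11.6·0.798636) = 26.2301 ≈ 26.23 kN.
ΣF_x = 0: O_x − T·cos53° = 0 → O_x = 26.2301 × 0.601815 = 15.79 kN.
ΣF_y = 0: O_y + T·sin53° − 30 − 15 = 0 → O_y = 45 − 26.2301 × 0.798636 = 24.05 kN.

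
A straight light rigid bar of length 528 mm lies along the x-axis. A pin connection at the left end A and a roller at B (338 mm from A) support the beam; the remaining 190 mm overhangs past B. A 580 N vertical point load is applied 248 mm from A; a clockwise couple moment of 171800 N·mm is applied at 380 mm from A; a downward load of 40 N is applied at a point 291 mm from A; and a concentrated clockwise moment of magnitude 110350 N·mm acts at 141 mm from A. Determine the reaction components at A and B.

Taking moments about A: B_y·338 − 580·248 − 171800 − 40·291 − 110350 = 0 → B_y = 437630/338 = 1294.76 ≈ 1295 N.
ΣF_y = 0: A_y + 1294.76 − 580 − 40 = 0 → A_y = -674.8 N.
ΣF_x = 0: no horizontal applied forces, so A_x = 0.

A_x = 0, A_y = -674.8 N, B_y = 1295 N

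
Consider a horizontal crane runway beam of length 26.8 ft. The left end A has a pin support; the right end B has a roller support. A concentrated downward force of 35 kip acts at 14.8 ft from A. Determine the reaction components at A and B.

Taking moments about A: B_y·26.8 − 35·14.8 = 0 → B_y = 518/26.8 = 19.3284 ≈ 19.33 kip.
ΣF_y = 0: A_y + 19.3284 − 35 = 0 → A_y = 15.67 kip.
ΣF_x = 0: no horizontal applied forces, so A_x = 0.

A_x = 0, A_y = 15.67 kip, B_y = 19.33 kip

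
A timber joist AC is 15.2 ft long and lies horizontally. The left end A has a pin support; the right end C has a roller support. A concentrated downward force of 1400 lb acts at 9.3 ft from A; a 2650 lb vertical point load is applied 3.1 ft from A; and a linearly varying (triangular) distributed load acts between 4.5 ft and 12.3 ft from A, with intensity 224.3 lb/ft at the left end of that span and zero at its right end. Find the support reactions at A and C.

Resultant of the triangular load: ½ × 224.3 × 7.8 = 874.77 lb, acting at 7.1 ft from A (one-third of the span from the peak).
Moments about A: C_y·15.2 − 1400·9.3 − 2650·3.1 − (½·224.3·7.8)·7.1 = 0 → C_y = 27445.867/15.2 = 1805.65 ≈ 1806 lb.
ΣF_y = 0: A_y + 1805.65 − 1400 − 2650 − ½·224.3·7.8 = 0 → A_y = 3119 lb.
ΣF_x = 0: no horizontal applied forces, so A_x = 0.

A_x = 0, A_y = 3119 lb, C_y = 1806 lb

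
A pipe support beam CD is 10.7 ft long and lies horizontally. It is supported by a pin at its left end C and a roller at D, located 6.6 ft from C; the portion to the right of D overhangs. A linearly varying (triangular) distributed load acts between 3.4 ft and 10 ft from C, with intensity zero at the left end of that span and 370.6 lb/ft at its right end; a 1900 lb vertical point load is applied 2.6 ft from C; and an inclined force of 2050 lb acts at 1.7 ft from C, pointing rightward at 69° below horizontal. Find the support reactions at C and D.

C_x = -734.7 lb, C_y = 2350 lb, D_y = 2687 lb

Resultant of the triangular load: ½ × 370.6 × 6.6 = 1222.98 lb, acting at 7.8 ft from C (one-third of the span from the peak).
Moments about C: D_y·6.6 − (½·370.6·6.6)·7.8 − 1900·2.6 − 2050·sin69°·1.7 = 0 → D_y = 17732.8/6.6 = 2686.79 ≈ 2687 lb.
ΣF_y = 0: C_y + 2686.79 − ½·370.6·6.6 − 1900 − 2050·sin69° = 0 → C_y = 2350 lb.
ΣF_x = 0: C_x + 2050·cos69° = 0 → C_x = -734.7 lb.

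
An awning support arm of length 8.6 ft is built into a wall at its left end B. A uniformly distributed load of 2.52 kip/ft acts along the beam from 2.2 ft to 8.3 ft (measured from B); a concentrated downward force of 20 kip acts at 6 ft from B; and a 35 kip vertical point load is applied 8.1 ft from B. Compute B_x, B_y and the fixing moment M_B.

B_x = 0, B_y = 70.37 kip, M_B = 484.2 kip·ft

Resultant of the distributed load: 2.52 × 6.1 = 15.372 kip at 5.25 ft from B.
ΣF_x = 0: B_x = 0.
ΣF_y = 0: B_y − 2.52·6.1 − 20 − 35 = 0 → B_y = 70.37 kip.
ΣM about B: M_B − (2.52·6.1)·5.25 − 20·6 − 35·8.1 = 0 → M_B = 484.2 kip·ft.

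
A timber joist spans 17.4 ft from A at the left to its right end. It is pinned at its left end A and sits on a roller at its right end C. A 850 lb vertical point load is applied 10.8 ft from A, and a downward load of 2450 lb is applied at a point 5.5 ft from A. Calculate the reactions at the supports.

A_x = 0, A_y = 1998 lb, C_y = 1302 lb

ΣM about A: C_y·17.4 − 850·10.8 − 2450·5.5 = 0 → C_y = 22655/17.4 = 1302.01 ≈ 1302 lb.
ΣF_y = 0: A_y + 1302.01 − 850 − 2450 = 0 → A_y = 1998 lb.
ΣF_x = 0: no horizontal applied forces, so A_x = 0.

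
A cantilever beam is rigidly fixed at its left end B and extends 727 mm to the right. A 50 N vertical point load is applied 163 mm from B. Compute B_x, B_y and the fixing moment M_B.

B_x = 0, B_y = 50.00 N, M_B = 8150 N·mm

ΣF_x = 0: B_x = 0.
ΣF_y = 0: B_y − 50 = 0 → B_y = 50.00 N.
ΣM about B: M_B − 50·163 = 0 → M_B = 8150 N·mm.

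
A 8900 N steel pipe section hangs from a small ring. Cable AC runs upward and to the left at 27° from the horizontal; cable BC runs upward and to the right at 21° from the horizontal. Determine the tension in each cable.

T_AC = 11180 N, T_BC = 10670 N

ΣF_x = 0: −T_AC·cos27° + T_BC·cos21° = 0 → T_BC = 0.954397·T_AC.
ΣF_y = 0: T_AC·sin27° + T_BC·sin21° = 8900.
Substitute: T_AC·(0.45399 + 0.954397·0.358368) = 8900 → T_AC = 11180.7 ≈ 11180 N.
Then T_BC = 0.954397 × 11180.7 = 10670 N.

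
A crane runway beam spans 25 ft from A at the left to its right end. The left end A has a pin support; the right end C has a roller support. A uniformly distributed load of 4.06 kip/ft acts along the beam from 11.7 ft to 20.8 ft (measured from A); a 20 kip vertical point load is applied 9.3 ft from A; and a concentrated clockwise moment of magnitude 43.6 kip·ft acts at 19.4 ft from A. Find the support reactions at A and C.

Resultant of the distributed load: 4.06 × 9.1 = 36.946 kip at 16.25 ft from A.
ΣM about A: C_y·25 − (4.06·9.1)·16.25 − 20·9.3 − 43.6 = 0 → C_y = 829.9725/25 = 33.1989 ≈ 33.20 kip.
ΣF_y = 0: A_y + 33.1989 − 4.06·9.1 − 20 = 0 → A_y = 23.75 kip.
ΣF_x = 0: no horizontal applied forces, so A_x = 0.

A_x = 0, A_y = 23.75 kip, C_y = 33.20 kip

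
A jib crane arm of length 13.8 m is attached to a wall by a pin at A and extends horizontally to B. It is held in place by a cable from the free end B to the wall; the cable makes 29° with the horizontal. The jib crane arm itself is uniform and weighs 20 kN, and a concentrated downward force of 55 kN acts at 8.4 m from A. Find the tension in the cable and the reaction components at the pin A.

ΣM about A: T·sin29°·13.8 − 20·6.9 − 55·8.4 = 0 → T = 600/(13.8·0.48481) = 89.681 ≈ 89.68 kN.
ΣF_x = 0: A_x − T·cos29° = 0 → A_x = 89.681 × 0.87462 = 78.44 kN.
ΣF_y = 0: A_y + T·sin29° − 20 − 55 = 0 → A_y = 75 − 89.681 × 0.48481 = 31.52 kN.

T = 89.68 kN, A_x = 78.44 kN, A_y = 31.52 kN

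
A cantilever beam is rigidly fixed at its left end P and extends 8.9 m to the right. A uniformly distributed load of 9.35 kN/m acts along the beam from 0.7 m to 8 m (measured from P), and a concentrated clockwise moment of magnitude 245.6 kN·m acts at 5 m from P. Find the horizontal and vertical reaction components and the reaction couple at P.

Resultant of the distributed load: 9.35 × 7.3 = 68.255 kN at 4.35 m from P.
ΣF_x = 0: P_x = 0.
ΣF_y = 0: P_y − 9.35·7.3 = 0 → P_y = 68.25 kN.
ΣM about P: M_P − (9.35·7.3)·4.35 − 245.6 = 0 → M_P = 542.5 kN·m.

P_x = 0, P_y = 68.25 kN, M_P = 542.5 kN·m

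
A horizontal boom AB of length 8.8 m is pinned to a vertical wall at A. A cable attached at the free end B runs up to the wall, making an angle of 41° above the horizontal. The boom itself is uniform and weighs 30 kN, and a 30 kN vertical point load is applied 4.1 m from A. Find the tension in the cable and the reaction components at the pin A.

ΣM about A: T·sin41°·8.8 − 30·4.4 − 30·4.1 = 0 → T = 255/(8.8·0.656059) = 44.1687 ≈ 44.17 kN.
ΣF_x = 0: A_x − T·cos41° = 0 → A_x = 44.1687 × 0.75471 = 33.33 kN.
ΣF_y = 0: A_y + T·sin41° − 30 − 30 = 0 → A_y = 60 − 44.1687 × 0.656059 = 31.02 kN.

T = 44.17 kN, A_x = 33.33 kN, A_y = 31.02 kN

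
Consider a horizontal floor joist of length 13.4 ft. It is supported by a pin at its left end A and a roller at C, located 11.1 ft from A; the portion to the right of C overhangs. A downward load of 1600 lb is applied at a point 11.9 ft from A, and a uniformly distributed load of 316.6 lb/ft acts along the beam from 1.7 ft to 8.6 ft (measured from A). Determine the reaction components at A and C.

A_x = 0, A_y = 1056 lb, C_y = 2729 lb

Resultant of the distributed load: 316.6 × 6.9 = 2184.54 lb at 5.15 ft from A.
ΣM about A: C_y·11.1 − 1600·11.9 − (316.6·6.9)·5.15 = 0 → C_y = 30290.381/11.1 = 2728.86 ≈ 2729 lb.
ΣF_y = 0: A_y + 2728.86 − 1600 − 316.6·6.9 = 0 → A_y = 1056 lb.
ΣF_x = 0: no horizontal applied forces, so A_x = 0.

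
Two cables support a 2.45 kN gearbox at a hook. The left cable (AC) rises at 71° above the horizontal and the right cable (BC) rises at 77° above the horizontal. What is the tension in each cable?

ΣF_x = 0: −T_AC·cos71° + T_BC·cos77° = 0 → T_BC = 1.44728·T_AC.
ΣF_y = 0: T_AC·sin71° + T_BC·sin77° = 2.45.
Substitute: T_AC·(0.945519 + 1.44728·0.97437) = 2.45 → T_AC = 1.04003 ≈ 1.040 kN.
Then T_BC = 1.44728 × 1.04003 = 1.505 kN.

T_AC = 1.040 kN, T_BC = 1.505 kN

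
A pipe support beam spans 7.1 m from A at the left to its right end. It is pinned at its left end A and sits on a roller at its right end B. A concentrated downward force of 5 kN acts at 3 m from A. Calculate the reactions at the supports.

Moments about A: B_y·7.1 − 5·3 = 0 → B_y = 15/7.1 = 2.11268 ≈ 2.113 kN.
ΣF_y = 0: A_y + 2.11268 − 5 = 0 → A_y = 2.887 kN.
ΣF_x = 0: no horizontal applied forces, so A_x = 0.

A_x = 0, A_y = 2.887 kN, B_y = 2.113 kN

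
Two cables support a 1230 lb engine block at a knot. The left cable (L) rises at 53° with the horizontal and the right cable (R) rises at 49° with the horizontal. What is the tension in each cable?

T_L = 825.0 lb, T_R = 756.8 lb

ΣF_x = 0: −T_L·cos53° + T_R·cos49° = 0 → T_R = 0.917318·T_L.
ΣF_y = 0: T_L·sin53° + T_R·sin49° = 1230.
Substitute: T_L·(0.798636 + 0.917318·0.75471) = 1230 → T_L = 824.98 ≈ 825.0 lb.
Then T_R = 0.917318 × 824.98 = 756.8 lb.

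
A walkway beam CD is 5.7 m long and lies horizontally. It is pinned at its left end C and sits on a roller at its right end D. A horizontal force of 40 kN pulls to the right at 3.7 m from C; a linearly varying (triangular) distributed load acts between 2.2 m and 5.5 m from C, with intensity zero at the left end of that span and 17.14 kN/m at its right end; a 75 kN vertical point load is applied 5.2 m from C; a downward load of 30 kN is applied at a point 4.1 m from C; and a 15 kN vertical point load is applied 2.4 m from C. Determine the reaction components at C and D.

Resultant of the triangular load: ½ × 17.14 × 3.3 = 28.281 kN, acting at 4.4 m from C (one-third of the span from the peak).
Moments about C: D_y·5.7 − (½·17.14·3.3)·4.4 − 75·5.2 − 30·4.1 − 15·2.4 = 0 → D_y = 673.4364/5.7 = 118.147 ≈ 118.1 kN.
ΣF_y = 0: C_y + 118.147 − ½·17.14·3.3 − 75 − 30 − 15 = 0 → C_y = 30.13 kN.
ΣF_x = 0: C_x + 40 = 0 → C_x = -40.00 kN.

C_x = -40.00 kN, C_y = 30.13 kN, D_y = 118.1 kN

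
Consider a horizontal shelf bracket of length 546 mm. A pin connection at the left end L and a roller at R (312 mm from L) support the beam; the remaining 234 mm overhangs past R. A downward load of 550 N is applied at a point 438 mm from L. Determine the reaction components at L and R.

L_x = 0, L_y = -222.1 N, R_y = 772.1 N

Taking moments about L: R_y·312 − 550·438 = 0 → R_y = 240900/312 = 772.115 ≈ 772.1 N.
ΣF_y = 0: L_y + 772.115 − 550 = 0 → L_y = -222.1 N.
ΣF_x = 0: no horizontal applied forces, so L_x = 0.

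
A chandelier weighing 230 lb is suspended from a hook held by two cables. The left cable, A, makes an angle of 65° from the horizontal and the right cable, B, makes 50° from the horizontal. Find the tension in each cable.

T_A = 163.1 lb, T_B = 107.3 lb

ΣF_x = 0: −T_A·cos65° + T_B·cos50° = 0 → T_B = 0.657477·T_A.
ΣF_y = 0: T_A·sin65° + T_B·sin50° = 230.
Substitute: T_A·(0.906308 + 0.657477·0.766044) = 230 → T_A = 163.125 ≈ 163.1 lb.
Then T_B = 0.657477 × 163.125 = 107.3 lb.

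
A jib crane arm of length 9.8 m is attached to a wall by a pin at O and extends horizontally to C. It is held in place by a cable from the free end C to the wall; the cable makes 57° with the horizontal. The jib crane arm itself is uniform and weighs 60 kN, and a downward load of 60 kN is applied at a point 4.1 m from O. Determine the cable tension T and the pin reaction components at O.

ΣM about O: T·sin57°·9.8 − 60·4.9 − 60·4.1 = 0 → T = 540/(9.8·0.838671) = 65.7016 ≈ 65.70 kN.
ΣF_x = 0: O_x − T·cos57° = 0 → O_x = 65.7016 × 0.544639 = 35.78 kN.
ΣF_y = 0: O_y + T·sin57° − 60 − 60 = 0 → O_y = 120 − 65.7016 × 0.838671 = 64.90 kN.

T = 65.70 kN, O_x = 35.78 kN, O_y = 64.90 kN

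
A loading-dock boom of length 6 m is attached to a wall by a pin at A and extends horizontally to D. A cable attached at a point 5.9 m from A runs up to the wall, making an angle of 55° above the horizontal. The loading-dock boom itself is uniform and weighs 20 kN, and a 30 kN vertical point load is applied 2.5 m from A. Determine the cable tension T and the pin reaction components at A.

ΣM about A: T·sin55°·5.9 − 20·3 − 30·2.5 = 0 → T = 135/(5.9·0.819152) = 27.933 ≈ 27.93 kN.
ΣF_x = 0: A_x − T·cos55° = 0 → A_x = 27.933 × 0.573576 = 16.02 kN.
ΣF_y = 0: A_y + T·sin55° − 20 − 30 = 0 → A_y = 50 − 27.933 × 0.819152 = 27.12 kN.

T = 27.93 kN, A_x = 16.02 kN, A_y = 27.12 kN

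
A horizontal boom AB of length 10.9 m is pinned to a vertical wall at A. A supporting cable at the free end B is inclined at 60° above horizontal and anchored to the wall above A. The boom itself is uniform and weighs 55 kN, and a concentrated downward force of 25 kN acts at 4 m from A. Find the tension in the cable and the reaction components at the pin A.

ΣM about A: T·sin60°·10.9 − 55·5.45 − 25·4 = 0 → T = 399.75/(10.9·0.866025) = 42.3479 ≈ 42.35 kN.
ΣF_x = 0: A_x − T·cos60° = 0 → A_x = 42.3479 × 0.5 = 21.17 kN.
ΣF_y = 0: A_y + T·sin60° − 55 − 25 = 0 → A_y = 80 − 42.3479 × 0.866025 = 43.33 kN.

T = 42.35 kN, A_x = 21.17 kN, A_y = 43.33 kN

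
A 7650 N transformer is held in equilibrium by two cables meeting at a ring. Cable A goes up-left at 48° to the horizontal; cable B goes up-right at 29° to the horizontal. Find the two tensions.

ΣF_x = 0: −T_A·cos48° + T_B·cos29° = 0 → T_B = 0.765053·T_A.
ΣF_y = 0: T_A·sin48° + T_B·sin29° = 7650.
Substitute: T_A·(0.743145 + 0.765053·0.48481) = 7650 → T_A = 6866.84 ≈ 6867 N.
Then T_B = 0.765053 × 6866.84 = 5253 N.

T_A = 6867 N, T_B = 5253 N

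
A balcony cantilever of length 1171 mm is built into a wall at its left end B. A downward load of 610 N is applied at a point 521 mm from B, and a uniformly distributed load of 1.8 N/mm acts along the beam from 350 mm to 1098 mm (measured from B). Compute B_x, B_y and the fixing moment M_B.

B_x = 0, B_y = 1956 N, M_B = 1293000 N·mm

Resultant of the distributed load: 1.8 × 748 = 1346.4 N at 724 mm from B.
ΣF_x = 0: B_x = 0.
ΣF_y = 0: B_y − 610 − 1.8·748 = 0 → B_y = 1956 N.
ΣM about B: M_B − 610·521 − (1.8·748)·724 = 0 → M_B = 1293000 N·mm.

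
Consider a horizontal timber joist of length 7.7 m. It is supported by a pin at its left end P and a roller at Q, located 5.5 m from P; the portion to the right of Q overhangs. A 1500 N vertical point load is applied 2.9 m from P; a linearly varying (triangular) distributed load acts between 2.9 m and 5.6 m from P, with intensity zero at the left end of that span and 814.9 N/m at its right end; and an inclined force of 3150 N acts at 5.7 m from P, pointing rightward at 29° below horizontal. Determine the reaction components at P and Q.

Resultant of the triangular load: ½ × 814.9 × 2.7 = 1100.115 N, acting at 4.7 m from P (one-third of the span from the peak).
Moments about P: Q_y·5.5 − 1500·2.9 − (½·814.9·2.7)·4.7 − 3150·sin29°·5.7 = 0 → Q_y = 18225.3/5.5 = 3313.69 ≈ 3314 N.
ΣF_y = 0: P_y + 3313.69 − 1500 − ½·814.9·2.7 − 3150·sin29° = 0 → P_y = 813.6 N.
ΣF_x = 0: P_x + 3150·cos29° = 0 → P_x = -2755 N.

P_x = -2755 N, P_y = 813.6 N, Q_y = 3314 N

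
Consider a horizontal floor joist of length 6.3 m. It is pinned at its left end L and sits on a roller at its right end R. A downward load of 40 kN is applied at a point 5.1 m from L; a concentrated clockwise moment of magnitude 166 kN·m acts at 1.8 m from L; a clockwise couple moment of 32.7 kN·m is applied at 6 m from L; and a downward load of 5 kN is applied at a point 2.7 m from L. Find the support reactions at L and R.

Moments about L: R_y·6.3 − 40·5.1 − 166 − 32.7 − 5·2.7 = 0 → R_y = 416.2/6.3 = 66.0635 ≈ 66.06 kN.
ΣF_y = 0: L_y + 66.0635 − 40 − 5 = 0 → L_y = -21.06 kN.
ΣF_x = 0: no horizontal applied forces, so L_x = 0.

L_x = 0, L_y = -21.06 kN, R_y = 66.06 kN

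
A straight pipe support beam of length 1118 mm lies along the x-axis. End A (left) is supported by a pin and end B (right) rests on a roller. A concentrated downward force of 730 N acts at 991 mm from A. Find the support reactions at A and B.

A_x = 0, A_y = 82.92 N, B_y = 647.1 N

Taking moments about A: B_y·1118 − 730·991 = 0 → B_y = 723430/1118 = 647.075 ≈ 647.1 N.
ΣF_y = 0: A_y + 647.075 − 730 = 0 → A_y = 82.92 N.
ΣF_x = 0: no horizontal applied forces, so A_x = 0.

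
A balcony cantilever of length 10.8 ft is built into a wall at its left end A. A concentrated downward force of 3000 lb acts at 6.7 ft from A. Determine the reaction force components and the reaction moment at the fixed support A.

ΣF_x = 0: A_x = 0.
ΣF_y = 0: A_y − 3000 = 0 → A_y = 3000 lb.
ΣM about A: M_A − 3000·6.7 = 0 → M_A = 20100 lb·ft.

A_x = 0, A_y = 3000 lb, M_A = 20100 lb·ft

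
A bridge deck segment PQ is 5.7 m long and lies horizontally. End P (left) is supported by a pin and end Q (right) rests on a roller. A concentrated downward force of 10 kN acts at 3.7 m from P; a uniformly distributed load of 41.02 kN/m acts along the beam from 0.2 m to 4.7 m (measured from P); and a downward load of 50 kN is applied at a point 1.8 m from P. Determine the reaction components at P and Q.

P_x = 0, P_y = 143.0 kN, Q_y = 101.6 kN

Resultant of the distributed load: 41.02 × 4.5 = 184.59 kN at 2.45 m from P.
Taking moments about P: Q_y·5.7 − 10·3.7 − (41.02·4.5)·2.45 − 50·1.8 = 0 → Q_y = 579.2455/5.7 = 101.622 ≈ 101.6 kN.
ΣF_y = 0: P_y + 101.622 − 10 − 41.02·4.5 − 50 = 0 → P_y = 143.0 kN.
ΣF_x = 0: no horizontal applied forces, so P_x = 0.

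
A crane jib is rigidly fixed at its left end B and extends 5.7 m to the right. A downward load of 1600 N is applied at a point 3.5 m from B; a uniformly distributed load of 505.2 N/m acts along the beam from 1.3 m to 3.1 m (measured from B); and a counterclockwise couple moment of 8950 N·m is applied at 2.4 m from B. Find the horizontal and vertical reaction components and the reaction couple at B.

B_x = 0, B_y = 2509 N, M_B = -1349 N·m

Resultant of the distributed load: 505.2 × 1.8 = 909.36 N at 2.2 m from B.
ΣF_x = 0: B_x = 0.
ΣF_y = 0: B_y − 1600 − 505.2·1.8 = 0 → B_y = 2509 N.
ΣM about B: M_B − 1600·3.5 − (505.2·1.8)·2.2 + 8950 = 0 → M_B = -1349 N·m.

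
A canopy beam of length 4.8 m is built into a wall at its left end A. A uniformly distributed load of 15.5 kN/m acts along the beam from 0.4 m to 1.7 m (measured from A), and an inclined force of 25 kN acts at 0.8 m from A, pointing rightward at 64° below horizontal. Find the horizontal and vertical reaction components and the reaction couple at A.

A_x = -10.96 kN, A_y = 42.62 kN, M_A = 39.13 kN·m

Resultant of the distributed load: 15.5 × 1.3 = 20.15 kN at 1.05 m from A.
ΣF_x = 0: A_x + 25·cos64° = 0 → A_x = -10.96 kN.
ΣF_y = 0: A_y − 15.5·1.3 − 25·sin64° = 0 → A_y = 42.62 kN.
ΣM about A: M_A − (15.5·1.3)·1.05 − 25·sin64°·0.8 = 0 → M_A = 39.13 kN·m.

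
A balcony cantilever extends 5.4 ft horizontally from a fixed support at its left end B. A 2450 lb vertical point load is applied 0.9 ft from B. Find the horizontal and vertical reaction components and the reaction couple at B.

B_x = 0, B_y = 2450 lb, M_B = 2205 lb·ft

ΣF_x = 0: B_x = 0.
ΣF_y = 0: B_y − 2450 = 0 → B_y = 2450 lb.
ΣM about B: M_B − 2450·0.9 = 0 → M_B = 2205 lb·ft.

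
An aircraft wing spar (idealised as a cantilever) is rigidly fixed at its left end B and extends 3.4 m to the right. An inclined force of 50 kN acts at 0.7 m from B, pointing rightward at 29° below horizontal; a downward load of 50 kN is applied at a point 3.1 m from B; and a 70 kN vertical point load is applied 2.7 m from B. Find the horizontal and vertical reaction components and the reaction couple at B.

ΣF_x = 0: B_x + 50·cos29° = 0 → B_x = -43.73 kN.
ΣF_y = 0: B_y − 50·sin29° − 50 − 70 = 0 → B_y = 144.2 kN.
ΣM about B: M_B − 50·sin29°·0.7 − 50·3.1 − 70·2.7 = 0 → M_B = 361.0 kN·m.

B_x = -43.73 kN, B_y = 144.2 kN, M_B = 361.0 kN·m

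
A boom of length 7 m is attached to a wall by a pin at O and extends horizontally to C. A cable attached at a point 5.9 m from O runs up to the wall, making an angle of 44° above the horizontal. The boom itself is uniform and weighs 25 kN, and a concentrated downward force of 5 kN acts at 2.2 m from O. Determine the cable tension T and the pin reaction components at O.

T = 24.03 kN, O_x = 17.29 kN, O_y = 13.31 kN

ΣM about O: T·sin44°·5.9 − 25·3.5 − 5·2.2 = 0 → T = 98.5/(5.9·0.694658) = 24.0333 ≈ 24.03 kN.
ΣF_x = 0: O_x − T·cos44° = 0 → O_x = 24.0333 × 0.71934 = 17.29 kN.
ΣF_y = 0: O_y + T·sin44° − 25 − 5 = 0 → O_y = 30 − 24.0333 × 0.694658 = 13.31 kN.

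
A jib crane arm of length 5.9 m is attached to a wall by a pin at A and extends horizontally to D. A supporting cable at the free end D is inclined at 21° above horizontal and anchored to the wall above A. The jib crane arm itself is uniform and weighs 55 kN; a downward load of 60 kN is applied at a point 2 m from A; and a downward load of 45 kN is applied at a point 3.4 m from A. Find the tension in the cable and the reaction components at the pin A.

T = 205.9 kN, A_x = 192.2 kN, A_y = 86.23 kN

ΣM about A: T·sin21°·5.9 − 55·2.95 − 60·2 − 45·3.4 = 0 → T = 435.25/(5.9·0.358368) = 205.853 ≈ 205.9 kN.
ΣF_x = 0: A_x − T·cos21° = 0 → A_x = 205.853 × 0.93358 = 192.2 kN.
ΣF_y = 0: A_y + T·sin21° − 55 − 60 − 45 = 0 → A_y = 160 − 205.853 × 0.358368 = 86.23 kN.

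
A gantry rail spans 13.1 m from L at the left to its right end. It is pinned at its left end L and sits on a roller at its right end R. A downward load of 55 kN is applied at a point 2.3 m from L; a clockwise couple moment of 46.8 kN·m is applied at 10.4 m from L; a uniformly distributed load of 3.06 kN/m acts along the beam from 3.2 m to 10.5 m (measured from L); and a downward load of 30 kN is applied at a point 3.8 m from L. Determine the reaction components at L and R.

Resultant of the distributed load: 3.06 × 7.3 = 22.338 kN at 6.85 m from L.
Taking moments about L: R_y·13.1 − 55·2.3 − 46.8 − (3.06·7.3)·6.85 − 30·3.8 = 0 → R_y = 440.3153/13.1 = 33.6119 ≈ 33.61 kN.
ΣF_y = 0: L_y + 33.6119 − 55 − 3.06·7.3 − 30 = 0 → L_y = 73.73 kN.
ΣF_x = 0: no horizontal applied forces, so L_x = 0.

L_x = 0, L_y = 73.73 kN, R_y = 33.61 kN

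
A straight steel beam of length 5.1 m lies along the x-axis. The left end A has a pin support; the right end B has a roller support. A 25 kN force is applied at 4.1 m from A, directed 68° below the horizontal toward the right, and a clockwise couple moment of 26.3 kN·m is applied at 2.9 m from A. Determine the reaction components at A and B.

A_x = -9.365 kN, A_y = -0.6118 kN, B_y = 23.79 kN

Moments about A: B_y·5.1 − 25·sin68°·4.1 − 26.3 = 0 → B_y = 121.336/5.1 = 23.7914 ≈ 23.79 kN.
ΣF_y = 0: A_y + 23.7914 − 25·sin68° = 0 → A_y = -0.6118 kN.
ΣF_x = 0: A_x + 25·cos68° = 0 → A_x = -9.365 kN.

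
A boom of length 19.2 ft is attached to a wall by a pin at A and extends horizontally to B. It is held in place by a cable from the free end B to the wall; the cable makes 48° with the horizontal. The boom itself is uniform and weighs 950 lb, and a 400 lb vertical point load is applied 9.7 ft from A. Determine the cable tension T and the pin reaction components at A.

T = 911.1 lb, A_x = 609.6 lb, A_y = 672.9 lb

ΣM about A: T·sin48°·19.2 − 950·9.6 − 400·9.7 = 0 → T = 13000/(19.2·0.743145) = 911.105 ≈ 911.1 lb.
ΣF_x = 0: A_x − T·cos48° = 0 → A_x = 911.105 × 0.669131 = 609.6 lb.
ΣF_y = 0: A_y + T·sin48° − 950 − 400 = 0 → A_y = 1350 − 911.105 × 0.743145 = 672.9 lb.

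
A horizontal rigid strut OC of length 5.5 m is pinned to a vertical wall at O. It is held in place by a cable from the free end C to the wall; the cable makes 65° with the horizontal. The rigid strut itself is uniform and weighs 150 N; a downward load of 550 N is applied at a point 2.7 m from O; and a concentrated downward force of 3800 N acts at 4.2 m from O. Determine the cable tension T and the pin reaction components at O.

T = 3582 N, O_x = 1514 N, O_y = 1253 N

ΣM about O: T·sin65°·5.5 − 150·2.75 − 550·2.7 − 3800·4.2 = 0 → T = 17857.5/(5.5·0.906308) = 3582.47 ≈ 3582 N.
ΣF_x = 0: O_x − T·cos65° = 0 → O_x = 3582.47 × 0.422618 = 1514 N.
ΣF_y = 0: O_y + T·sin65° − 150 − 550 − 3800 = 0 → O_y = 4500 − 3582.47 × 0.906308 = 1253 N.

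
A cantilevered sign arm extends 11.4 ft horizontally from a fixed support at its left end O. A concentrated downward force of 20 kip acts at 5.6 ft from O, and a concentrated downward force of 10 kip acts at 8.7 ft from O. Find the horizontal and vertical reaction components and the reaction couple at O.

ΣF_x = 0: O_x = 0.
ΣF_y = 0: O_y − 20 − 10 = 0 → O_y = 30.00 kip.
ΣM about O: M_O − 20·5.6 − 10·8.7 = 0 → M_O = 199.0 kip·ft.

O_x = 0, O_y = 30.00 kip, M_O = 199.0 kip·ft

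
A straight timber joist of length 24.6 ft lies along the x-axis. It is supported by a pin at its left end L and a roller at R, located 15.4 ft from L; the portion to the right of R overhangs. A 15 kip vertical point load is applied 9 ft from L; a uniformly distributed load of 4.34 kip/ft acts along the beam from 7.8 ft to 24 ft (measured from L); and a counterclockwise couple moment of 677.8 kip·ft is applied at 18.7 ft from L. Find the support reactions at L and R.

L_x = 0, L_y = 47.96 kip, R_y = 37.34 kip

Resultant of the distributed load: 4.34 × 16.2 = 70.308 kip at 15.9 ft from L.
ΣM about L: R_y·15.4 − 15·9 − (4.34·16.2)·15.9 + 677.8 = 0 → R_y = 575.0972/15.4 = 37.344 ≈ 37.34 kip.
ΣF_y = 0: L_y + 37.344 − 15 − 4.34·16.2 = 0 → L_y = 47.96 kip.
ΣF_x = 0: no horizontal applied forces, so L_x = 0.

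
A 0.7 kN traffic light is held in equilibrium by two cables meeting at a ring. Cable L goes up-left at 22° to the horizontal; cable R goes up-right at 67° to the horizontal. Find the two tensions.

ΣF_x = 0: −T_L·cos22° + T_R·cos67° = 0 → T_R = 2.37295·T_L.
ΣF_y = 0: T_L·sin22° + T_R·sin67° = 0.7.
Substitute: T_L·(0.374607 + 2.37295·0.920505) = 0.7 → T_L = 0.273553 ≈ 0.2736 kN.
Then T_R = 2.37295 × 0.273553 = 0.6491 kN.

T_L = 0.2736 kN, T_R = 0.6491 kN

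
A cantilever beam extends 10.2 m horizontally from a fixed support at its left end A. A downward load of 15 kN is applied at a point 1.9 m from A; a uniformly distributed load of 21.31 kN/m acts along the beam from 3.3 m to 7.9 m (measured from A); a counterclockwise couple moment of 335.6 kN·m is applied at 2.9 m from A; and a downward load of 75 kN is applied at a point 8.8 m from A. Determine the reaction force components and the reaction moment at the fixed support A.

Resultant of the distributed load: 21.31 × 4.6 = 98.026 kN at 5.6 m from A.
ΣF_x = 0: A_x = 0.
ΣF_y = 0: A_y − 15 − 21.31·4.6 − 75 = 0 → A_y = 188.0 kN.
ΣM about A: M_A − 15·1.9 − (21.31·4.6)·5.6 + 335.6 − 75·8.8 = 0 → M_A = 901.8 kN·m.

A_x = 0, A_y = 188.0 kN, M_A = 901.8 kN·m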